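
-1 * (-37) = 37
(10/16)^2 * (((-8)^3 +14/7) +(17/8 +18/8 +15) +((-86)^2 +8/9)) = 12431275/4608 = 2697.76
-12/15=-4/5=-0.80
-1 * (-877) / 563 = 1.56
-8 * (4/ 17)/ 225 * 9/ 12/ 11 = -8/ 14025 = -0.00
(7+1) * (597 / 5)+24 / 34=81252 / 85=955.91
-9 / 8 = -1.12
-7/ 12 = -0.58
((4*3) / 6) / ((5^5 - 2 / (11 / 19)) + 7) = 0.00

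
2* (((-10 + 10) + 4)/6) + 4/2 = 10/3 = 3.33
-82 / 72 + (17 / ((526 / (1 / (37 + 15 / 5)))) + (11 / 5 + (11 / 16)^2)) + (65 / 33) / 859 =1.54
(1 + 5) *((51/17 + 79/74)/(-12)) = -301/148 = -2.03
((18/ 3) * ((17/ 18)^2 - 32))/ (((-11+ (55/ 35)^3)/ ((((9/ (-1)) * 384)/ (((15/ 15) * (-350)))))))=7901936/ 30525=258.87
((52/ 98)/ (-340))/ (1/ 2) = -13/ 4165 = -0.00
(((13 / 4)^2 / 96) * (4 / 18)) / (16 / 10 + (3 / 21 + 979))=0.00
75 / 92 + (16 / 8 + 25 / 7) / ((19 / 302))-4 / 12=3268417 / 36708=89.04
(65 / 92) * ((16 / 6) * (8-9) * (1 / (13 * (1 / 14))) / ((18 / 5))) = -0.56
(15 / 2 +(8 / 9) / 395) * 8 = 213364 / 3555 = 60.02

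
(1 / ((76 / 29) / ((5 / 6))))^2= 21025 / 207936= 0.10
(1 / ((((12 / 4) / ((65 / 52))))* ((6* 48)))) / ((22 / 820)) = 1025 / 19008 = 0.05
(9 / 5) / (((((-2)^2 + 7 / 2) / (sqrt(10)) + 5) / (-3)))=-0.73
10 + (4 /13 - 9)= 17 /13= 1.31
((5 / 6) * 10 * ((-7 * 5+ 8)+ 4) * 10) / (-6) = 2875 / 9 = 319.44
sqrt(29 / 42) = sqrt(1218) / 42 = 0.83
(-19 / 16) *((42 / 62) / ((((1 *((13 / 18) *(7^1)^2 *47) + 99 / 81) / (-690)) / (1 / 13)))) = 137655 / 5366348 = 0.03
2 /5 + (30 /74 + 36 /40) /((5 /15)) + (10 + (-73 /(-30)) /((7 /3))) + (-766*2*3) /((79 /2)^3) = 1951786230 /127697101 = 15.28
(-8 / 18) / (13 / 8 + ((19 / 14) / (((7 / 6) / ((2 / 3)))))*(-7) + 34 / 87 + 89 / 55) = 357280 / 1442631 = 0.25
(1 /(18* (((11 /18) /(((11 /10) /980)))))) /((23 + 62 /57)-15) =57 /5076400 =0.00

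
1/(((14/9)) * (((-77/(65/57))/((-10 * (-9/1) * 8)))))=-70200/10241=-6.85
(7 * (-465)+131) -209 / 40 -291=-136809 / 40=-3420.22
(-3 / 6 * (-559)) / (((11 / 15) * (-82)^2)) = 8385 / 147928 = 0.06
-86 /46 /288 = -43 /6624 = -0.01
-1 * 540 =-540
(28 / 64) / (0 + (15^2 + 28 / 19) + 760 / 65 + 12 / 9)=5187 / 2839504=0.00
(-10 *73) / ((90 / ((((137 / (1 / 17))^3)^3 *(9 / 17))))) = -8657636260905813630138910628561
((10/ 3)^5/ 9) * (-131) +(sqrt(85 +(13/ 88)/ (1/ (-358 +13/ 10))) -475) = -14138825/ 2187 +sqrt(1563595)/ 220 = -6459.26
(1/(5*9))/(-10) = -1/450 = -0.00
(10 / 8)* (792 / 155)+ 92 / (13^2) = 36314 / 5239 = 6.93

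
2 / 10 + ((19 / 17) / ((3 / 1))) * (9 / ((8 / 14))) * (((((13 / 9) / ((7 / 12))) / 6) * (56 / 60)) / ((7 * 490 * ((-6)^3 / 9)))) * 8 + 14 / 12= 768319 / 562275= 1.37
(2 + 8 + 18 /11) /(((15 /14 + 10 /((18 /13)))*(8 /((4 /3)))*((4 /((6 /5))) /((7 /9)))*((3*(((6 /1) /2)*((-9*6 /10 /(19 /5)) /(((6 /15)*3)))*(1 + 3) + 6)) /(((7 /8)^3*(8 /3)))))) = -16807 /4247100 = -0.00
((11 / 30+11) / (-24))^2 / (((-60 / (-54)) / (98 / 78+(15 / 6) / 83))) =968504449 / 3729024000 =0.26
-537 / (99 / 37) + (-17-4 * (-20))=-4544 / 33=-137.70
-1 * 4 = -4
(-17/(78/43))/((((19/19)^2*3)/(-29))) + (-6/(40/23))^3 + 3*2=51976447/936000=55.53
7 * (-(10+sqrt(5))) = -70 - 7 * sqrt(5) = -85.65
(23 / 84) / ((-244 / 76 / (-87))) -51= -74435 / 1708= -43.58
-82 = -82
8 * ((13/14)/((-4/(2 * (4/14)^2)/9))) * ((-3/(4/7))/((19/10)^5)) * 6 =3.47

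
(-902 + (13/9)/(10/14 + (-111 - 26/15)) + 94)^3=-23177263798880588620007/43934661973656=-527539367.73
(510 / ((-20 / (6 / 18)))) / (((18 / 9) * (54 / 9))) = -17 / 24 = -0.71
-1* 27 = -27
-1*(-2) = 2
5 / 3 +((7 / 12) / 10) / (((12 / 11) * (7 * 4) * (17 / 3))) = 18137 / 10880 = 1.67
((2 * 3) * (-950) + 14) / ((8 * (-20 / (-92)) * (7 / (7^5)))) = -156998989 / 20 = -7849949.45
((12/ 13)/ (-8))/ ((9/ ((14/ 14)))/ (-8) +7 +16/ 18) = -108/ 6331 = -0.02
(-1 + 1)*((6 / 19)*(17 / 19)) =0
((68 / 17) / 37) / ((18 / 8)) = 0.05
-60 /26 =-30 /13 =-2.31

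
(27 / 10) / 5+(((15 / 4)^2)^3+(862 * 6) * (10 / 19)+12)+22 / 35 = 75126069533 / 13619200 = 5516.19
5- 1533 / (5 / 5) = -1528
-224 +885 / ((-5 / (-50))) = 8626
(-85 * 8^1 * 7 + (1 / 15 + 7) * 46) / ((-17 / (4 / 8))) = 33262 / 255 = 130.44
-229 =-229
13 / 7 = 1.86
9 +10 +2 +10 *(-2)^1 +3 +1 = 5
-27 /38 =-0.71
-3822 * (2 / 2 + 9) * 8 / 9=-101920 / 3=-33973.33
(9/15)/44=3/220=0.01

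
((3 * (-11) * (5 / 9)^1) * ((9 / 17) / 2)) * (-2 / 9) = 55 / 51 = 1.08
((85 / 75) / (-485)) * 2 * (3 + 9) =-136 / 2425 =-0.06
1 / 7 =0.14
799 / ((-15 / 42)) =-11186 / 5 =-2237.20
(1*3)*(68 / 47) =204 / 47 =4.34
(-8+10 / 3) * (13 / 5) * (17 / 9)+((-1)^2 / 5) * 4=-22.12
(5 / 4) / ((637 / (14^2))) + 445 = 5790 / 13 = 445.38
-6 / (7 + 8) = -2 / 5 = -0.40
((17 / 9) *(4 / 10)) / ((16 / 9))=17 / 40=0.42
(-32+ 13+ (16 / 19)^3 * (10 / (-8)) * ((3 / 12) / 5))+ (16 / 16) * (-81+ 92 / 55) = -37107552 / 377245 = -98.36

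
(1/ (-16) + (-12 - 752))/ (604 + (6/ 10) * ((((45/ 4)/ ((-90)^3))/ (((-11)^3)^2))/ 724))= -105839387470575000/ 83667226218047999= -1.27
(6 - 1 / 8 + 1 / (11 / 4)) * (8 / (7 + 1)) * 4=549 / 22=24.95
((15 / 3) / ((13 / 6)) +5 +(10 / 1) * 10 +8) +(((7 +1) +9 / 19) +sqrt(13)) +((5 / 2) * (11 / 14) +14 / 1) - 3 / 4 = sqrt(13) +480647 / 3458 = 142.60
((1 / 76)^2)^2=1 / 33362176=0.00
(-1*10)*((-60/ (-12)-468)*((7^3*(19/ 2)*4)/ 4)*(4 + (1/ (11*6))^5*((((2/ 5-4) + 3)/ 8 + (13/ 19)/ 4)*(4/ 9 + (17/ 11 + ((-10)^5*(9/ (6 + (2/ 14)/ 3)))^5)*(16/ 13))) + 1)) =-11071390726785755774581187845227157430019961555/ 106499317609476540859968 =-103957386538226976896199.30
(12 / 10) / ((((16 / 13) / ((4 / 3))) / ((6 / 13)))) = 3 / 5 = 0.60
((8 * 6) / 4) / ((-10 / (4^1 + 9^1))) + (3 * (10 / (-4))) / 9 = -493 / 30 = -16.43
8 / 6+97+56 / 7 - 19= 262 / 3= 87.33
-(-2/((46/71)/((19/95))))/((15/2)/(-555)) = -5254/115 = -45.69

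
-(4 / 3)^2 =-16 / 9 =-1.78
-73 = -73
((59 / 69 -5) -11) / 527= -1045 / 36363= -0.03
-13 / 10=-1.30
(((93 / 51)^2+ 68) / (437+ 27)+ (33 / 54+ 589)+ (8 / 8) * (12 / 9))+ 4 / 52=9275083073 / 15689232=591.18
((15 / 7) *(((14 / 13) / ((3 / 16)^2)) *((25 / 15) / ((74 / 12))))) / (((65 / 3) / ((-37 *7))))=-35840 / 169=-212.07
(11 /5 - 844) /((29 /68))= -1973.88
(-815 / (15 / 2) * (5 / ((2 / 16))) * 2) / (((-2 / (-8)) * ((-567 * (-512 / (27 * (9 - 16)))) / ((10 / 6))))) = 4075 / 108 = 37.73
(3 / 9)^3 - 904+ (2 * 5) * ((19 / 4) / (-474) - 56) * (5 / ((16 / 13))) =-434022167 / 136512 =-3179.37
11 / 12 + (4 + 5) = 119 / 12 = 9.92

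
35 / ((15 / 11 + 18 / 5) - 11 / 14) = 26950 / 3217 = 8.38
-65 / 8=-8.12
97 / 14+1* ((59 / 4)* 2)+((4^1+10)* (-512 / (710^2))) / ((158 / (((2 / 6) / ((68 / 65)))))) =25895470591 / 710856615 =36.43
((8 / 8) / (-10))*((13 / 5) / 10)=-13 / 500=-0.03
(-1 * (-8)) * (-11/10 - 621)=-24884/5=-4976.80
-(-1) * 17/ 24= 17/ 24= 0.71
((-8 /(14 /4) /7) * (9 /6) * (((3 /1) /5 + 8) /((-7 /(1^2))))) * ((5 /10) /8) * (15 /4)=387 /2744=0.14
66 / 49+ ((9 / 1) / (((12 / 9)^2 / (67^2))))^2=6478363756065 / 12544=516451192.29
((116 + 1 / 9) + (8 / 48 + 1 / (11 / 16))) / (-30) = -23311 / 5940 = -3.92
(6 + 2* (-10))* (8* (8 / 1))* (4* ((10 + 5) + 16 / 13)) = -756224 / 13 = -58171.08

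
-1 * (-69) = 69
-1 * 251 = -251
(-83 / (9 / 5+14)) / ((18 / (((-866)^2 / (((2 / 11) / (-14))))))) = 11982421990 / 711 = 16852914.19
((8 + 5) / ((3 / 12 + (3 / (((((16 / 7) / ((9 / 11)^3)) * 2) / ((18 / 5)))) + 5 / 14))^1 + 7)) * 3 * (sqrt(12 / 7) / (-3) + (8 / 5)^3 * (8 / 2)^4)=254009147392 / 55287725 - 2768480 * sqrt(21) / 6634527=4592.40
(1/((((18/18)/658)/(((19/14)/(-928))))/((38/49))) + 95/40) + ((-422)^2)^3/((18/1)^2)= 32101754935850265047/1841616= 17431296717584.05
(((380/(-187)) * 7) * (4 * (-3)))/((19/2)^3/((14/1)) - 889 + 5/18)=-32175360/155976887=-0.21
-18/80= -9/40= -0.22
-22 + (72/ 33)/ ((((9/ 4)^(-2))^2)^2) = 127157699/ 90112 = 1411.11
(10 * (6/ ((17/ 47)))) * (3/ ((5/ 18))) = 30456/ 17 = 1791.53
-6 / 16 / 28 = -3 / 224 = -0.01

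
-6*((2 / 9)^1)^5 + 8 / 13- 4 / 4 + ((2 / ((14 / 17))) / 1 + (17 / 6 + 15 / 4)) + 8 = 119104781 / 7164612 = 16.62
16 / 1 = 16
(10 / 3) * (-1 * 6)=-20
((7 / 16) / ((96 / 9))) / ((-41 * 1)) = -21 / 20992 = -0.00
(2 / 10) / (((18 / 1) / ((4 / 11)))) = 2 / 495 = 0.00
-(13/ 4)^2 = -169/ 16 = -10.56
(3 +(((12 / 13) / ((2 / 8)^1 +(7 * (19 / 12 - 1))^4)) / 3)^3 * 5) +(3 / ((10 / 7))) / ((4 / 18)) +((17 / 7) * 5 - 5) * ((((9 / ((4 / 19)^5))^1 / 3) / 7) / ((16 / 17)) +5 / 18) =2402708684660122652328906612410633 / 304938765720102882387214540800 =7879.32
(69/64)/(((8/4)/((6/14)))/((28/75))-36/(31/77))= -2139/152608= -0.01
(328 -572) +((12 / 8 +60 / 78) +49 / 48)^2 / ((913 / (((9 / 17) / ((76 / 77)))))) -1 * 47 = -1350052862801 / 4639458304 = -290.99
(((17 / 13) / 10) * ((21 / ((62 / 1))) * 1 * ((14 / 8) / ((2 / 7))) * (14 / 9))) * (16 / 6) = 1.13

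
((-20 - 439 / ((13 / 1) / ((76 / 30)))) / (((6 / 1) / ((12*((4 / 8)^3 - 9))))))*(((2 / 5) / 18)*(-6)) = -730661 / 2925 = -249.80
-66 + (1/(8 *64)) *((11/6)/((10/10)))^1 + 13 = -162805/3072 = -53.00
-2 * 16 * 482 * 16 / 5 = -246784 / 5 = -49356.80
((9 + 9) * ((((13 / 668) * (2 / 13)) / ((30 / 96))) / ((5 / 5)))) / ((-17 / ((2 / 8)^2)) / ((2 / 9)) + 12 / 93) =-1116 / 7919975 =-0.00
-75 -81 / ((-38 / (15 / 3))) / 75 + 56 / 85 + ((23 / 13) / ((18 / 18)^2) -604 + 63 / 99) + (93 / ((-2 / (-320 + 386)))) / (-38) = -137419277 / 230945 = -595.03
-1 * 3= -3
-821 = -821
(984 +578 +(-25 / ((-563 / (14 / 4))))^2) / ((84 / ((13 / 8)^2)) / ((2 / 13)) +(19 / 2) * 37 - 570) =-25745888181 / 193351090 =-133.16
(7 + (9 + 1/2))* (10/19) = 165/19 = 8.68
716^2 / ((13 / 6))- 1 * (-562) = 3083242 / 13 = 237172.46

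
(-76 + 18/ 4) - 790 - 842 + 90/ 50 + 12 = -16897/ 10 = -1689.70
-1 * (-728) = 728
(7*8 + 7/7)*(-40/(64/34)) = -4845/4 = -1211.25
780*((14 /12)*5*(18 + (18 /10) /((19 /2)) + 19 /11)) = 18939830 /209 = 90621.20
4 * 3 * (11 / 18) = 22 / 3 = 7.33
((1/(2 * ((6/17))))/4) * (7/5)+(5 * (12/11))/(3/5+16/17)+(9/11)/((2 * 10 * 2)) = 1402553/345840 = 4.06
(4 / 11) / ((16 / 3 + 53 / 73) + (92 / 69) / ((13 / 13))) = 876 / 17809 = 0.05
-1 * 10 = -10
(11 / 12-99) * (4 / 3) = -1177 / 9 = -130.78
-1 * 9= -9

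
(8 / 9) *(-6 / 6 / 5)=-8 / 45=-0.18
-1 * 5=-5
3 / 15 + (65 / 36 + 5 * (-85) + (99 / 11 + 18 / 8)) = -37057 / 90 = -411.74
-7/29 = -0.24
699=699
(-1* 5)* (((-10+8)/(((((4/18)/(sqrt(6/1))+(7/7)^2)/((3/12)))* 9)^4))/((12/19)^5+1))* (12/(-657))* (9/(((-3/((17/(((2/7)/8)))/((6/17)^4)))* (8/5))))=1229882025607927475/199492839673856898048 - 150735916095018625* sqrt(6)/171785500830265662208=0.00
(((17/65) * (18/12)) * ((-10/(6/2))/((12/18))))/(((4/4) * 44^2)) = -51/50336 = -0.00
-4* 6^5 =-31104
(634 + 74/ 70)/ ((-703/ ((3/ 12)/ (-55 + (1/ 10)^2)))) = 37045/ 9020193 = 0.00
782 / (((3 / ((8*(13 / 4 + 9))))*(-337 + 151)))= -38318 / 279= -137.34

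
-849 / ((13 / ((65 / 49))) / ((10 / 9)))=-14150 / 147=-96.26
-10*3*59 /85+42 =360 /17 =21.18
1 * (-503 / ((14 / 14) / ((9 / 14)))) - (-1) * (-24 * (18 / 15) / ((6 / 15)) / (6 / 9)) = -6039 / 14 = -431.36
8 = 8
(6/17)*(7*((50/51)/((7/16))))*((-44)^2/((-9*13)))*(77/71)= -238515200/2400723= -99.35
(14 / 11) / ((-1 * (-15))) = 14 / 165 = 0.08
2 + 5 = 7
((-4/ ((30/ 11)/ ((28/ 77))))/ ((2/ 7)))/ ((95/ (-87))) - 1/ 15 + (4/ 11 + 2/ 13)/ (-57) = 110971/ 67925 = 1.63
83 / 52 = 1.60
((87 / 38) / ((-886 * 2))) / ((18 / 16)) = -29 / 25251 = -0.00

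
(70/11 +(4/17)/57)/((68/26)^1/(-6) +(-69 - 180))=-441181/17281792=-0.03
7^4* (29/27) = 69629/27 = 2578.85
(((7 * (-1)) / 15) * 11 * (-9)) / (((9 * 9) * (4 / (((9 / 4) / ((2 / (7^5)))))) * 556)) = 1294139 / 266880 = 4.85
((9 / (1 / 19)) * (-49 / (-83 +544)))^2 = 70207641 / 212521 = 330.36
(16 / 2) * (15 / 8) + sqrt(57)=sqrt(57) + 15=22.55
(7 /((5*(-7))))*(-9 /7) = 9 /35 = 0.26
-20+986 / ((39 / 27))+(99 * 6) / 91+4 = 4712 / 7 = 673.14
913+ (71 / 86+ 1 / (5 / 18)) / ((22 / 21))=788813 / 860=917.22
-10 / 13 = -0.77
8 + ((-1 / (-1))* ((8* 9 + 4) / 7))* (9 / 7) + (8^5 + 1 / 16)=25707377 / 784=32790.02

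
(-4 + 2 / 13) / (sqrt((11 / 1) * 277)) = -50 * sqrt(3047) / 39611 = -0.07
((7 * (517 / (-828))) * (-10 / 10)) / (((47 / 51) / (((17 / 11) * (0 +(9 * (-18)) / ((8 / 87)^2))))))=-413426349 / 2944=-140430.15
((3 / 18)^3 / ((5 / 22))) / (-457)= -11 / 246780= -0.00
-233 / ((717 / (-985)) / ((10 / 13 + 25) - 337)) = -928577230 / 9321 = -99622.06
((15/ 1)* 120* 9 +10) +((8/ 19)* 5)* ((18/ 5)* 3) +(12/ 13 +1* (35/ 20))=16040585/ 988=16235.41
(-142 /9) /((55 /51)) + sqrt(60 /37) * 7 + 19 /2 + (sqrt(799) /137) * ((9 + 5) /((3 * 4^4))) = -1693 /330 + 7 * sqrt(799) /52608 + 14 * sqrt(555) /37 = 3.79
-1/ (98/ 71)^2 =-5041/ 9604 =-0.52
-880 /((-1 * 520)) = 1.69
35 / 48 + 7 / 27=427 / 432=0.99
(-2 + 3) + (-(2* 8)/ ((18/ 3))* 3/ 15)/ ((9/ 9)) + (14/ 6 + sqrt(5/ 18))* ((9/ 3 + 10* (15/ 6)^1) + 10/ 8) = 39* sqrt(10)/ 8 + 4123/ 60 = 84.13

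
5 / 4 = 1.25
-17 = -17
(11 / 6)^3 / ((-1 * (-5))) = 1.23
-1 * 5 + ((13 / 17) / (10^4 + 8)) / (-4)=-5.00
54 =54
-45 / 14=-3.21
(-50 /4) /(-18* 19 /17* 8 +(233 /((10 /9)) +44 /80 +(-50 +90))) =-850 /6073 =-0.14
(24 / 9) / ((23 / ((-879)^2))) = 89581.57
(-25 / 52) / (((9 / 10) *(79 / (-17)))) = 2125 / 18486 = 0.11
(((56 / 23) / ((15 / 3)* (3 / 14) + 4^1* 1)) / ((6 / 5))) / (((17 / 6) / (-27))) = -105840 / 27761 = -3.81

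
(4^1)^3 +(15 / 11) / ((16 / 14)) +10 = 6617 / 88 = 75.19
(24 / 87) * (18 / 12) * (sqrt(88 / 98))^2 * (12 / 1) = 6336 / 1421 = 4.46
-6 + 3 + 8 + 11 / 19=106 / 19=5.58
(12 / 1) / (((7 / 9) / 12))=1296 / 7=185.14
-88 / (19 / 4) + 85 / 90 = -6013 / 342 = -17.58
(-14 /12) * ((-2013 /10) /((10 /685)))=643489 /40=16087.22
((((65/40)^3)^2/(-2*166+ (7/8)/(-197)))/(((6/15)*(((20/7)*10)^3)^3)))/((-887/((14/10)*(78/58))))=3491805883899279401/150539462684704768000000000000000000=0.00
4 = 4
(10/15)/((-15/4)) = -8/45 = -0.18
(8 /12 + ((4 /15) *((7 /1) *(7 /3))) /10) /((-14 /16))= -1984 /1575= -1.26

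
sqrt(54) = 3*sqrt(6) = 7.35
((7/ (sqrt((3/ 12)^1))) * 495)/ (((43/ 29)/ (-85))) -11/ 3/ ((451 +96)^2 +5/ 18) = -92002095491988/ 231587981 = -397266.28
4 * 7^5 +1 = 67229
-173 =-173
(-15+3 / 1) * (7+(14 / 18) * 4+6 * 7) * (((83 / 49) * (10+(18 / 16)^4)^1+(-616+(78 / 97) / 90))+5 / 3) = 11635139010601 / 31288320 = 371868.45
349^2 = 121801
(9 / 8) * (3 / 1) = 27 / 8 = 3.38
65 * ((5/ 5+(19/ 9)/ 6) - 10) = -30355/ 54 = -562.13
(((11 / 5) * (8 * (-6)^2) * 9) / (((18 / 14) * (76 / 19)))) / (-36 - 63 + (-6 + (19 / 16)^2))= -1419264 / 132595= -10.70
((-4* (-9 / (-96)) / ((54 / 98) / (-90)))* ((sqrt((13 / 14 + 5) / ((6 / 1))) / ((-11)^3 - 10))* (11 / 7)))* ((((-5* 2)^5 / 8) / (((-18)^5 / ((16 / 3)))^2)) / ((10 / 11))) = 378125* sqrt(1743) / 2019936044912112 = 0.00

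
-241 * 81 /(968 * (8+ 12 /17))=-2.32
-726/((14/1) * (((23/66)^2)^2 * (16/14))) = -860978646/279841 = -3076.67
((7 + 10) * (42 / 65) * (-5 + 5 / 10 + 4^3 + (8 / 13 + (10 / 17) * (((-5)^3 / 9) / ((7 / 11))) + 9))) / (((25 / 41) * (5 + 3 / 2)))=128501134 / 823875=155.97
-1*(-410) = 410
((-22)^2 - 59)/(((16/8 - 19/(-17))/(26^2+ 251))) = 6697575/53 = 126369.34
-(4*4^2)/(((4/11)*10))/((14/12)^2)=-3168/245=-12.93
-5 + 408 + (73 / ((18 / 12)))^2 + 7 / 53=1322042 / 477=2771.58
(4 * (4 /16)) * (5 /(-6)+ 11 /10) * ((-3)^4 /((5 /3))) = 324 /25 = 12.96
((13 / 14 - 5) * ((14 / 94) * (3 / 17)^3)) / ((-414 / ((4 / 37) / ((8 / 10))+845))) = 2673585 / 393010522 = 0.01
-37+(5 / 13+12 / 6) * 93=184.77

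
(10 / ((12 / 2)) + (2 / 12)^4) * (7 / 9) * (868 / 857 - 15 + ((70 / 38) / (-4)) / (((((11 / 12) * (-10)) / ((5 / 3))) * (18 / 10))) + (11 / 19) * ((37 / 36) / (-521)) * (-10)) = -176964896568929 / 9796137036048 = -18.06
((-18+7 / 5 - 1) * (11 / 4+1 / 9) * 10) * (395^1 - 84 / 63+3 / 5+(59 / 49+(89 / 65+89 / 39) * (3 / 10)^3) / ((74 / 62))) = -79181360458024 / 397726875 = -199084.76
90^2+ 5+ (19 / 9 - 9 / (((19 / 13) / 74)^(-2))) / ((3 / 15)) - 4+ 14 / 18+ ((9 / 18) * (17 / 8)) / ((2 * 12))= 8112.36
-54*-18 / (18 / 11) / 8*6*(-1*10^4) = -4455000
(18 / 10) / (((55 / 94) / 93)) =78678 / 275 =286.10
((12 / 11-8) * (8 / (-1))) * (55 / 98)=1520 / 49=31.02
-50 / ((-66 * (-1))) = -25 / 33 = -0.76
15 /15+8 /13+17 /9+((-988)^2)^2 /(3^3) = 12387142414798 /351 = 35291004030.76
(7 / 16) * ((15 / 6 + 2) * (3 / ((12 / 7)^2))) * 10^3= 128625 / 64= 2009.77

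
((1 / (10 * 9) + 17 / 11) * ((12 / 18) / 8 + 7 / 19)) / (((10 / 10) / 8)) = 158723 / 28215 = 5.63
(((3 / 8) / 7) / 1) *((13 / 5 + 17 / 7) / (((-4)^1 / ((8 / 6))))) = -22 / 245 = -0.09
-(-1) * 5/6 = 5/6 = 0.83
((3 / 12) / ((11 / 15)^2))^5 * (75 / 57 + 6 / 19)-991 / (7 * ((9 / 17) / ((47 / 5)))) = -399571701214473821179 / 158961137906672640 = -2513.64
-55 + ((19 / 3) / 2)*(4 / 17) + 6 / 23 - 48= -119639 / 1173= -101.99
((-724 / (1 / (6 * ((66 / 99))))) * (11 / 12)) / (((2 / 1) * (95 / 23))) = -91586 / 285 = -321.35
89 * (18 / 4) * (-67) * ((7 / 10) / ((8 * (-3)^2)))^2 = -292187 / 115200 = -2.54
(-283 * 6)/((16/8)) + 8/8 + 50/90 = -7627/9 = -847.44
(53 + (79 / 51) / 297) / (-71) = -802870 / 1075437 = -0.75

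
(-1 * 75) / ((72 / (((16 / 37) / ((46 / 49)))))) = -1225 / 2553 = -0.48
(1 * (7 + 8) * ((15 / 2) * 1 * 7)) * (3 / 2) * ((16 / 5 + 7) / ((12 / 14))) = 112455 / 8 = 14056.88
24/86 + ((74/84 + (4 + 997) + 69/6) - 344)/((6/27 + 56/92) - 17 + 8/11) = -455824785/10583461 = -43.07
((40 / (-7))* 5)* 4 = -800 / 7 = -114.29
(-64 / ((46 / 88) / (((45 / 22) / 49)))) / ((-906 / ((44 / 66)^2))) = 1280 / 510531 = 0.00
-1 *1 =-1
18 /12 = 3 /2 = 1.50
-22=-22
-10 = -10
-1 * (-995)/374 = 995/374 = 2.66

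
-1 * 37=-37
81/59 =1.37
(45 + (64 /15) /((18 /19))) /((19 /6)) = 13366 /855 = 15.63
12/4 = 3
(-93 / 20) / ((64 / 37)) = -3441 / 1280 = -2.69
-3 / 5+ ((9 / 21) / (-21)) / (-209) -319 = -16365113 / 51205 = -319.60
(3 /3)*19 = 19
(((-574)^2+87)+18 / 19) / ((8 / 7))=43832005 / 152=288368.45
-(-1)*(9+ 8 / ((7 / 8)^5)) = 413407 / 16807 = 24.60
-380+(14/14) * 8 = -372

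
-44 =-44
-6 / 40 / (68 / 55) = -33 / 272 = -0.12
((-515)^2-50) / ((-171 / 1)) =-1550.73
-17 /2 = -8.50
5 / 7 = 0.71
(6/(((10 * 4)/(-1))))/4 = -3/80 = -0.04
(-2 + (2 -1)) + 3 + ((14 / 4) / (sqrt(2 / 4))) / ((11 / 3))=21 * sqrt(2) / 22 + 2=3.35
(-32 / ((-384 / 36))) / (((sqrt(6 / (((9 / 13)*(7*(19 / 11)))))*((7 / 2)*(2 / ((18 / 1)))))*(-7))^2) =27702 / 49049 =0.56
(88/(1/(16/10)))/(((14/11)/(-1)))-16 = -4432/35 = -126.63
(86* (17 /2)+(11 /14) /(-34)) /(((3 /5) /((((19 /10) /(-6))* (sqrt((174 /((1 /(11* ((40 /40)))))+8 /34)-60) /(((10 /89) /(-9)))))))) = 117674999* sqrt(535874) /64736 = 1330667.91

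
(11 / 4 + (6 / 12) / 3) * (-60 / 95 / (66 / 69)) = -805 / 418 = -1.93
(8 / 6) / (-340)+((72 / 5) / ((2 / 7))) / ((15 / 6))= 25699 / 1275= 20.16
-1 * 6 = -6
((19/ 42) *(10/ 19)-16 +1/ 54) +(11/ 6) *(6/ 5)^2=-123827/ 9450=-13.10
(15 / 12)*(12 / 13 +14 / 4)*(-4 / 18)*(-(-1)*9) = -575 / 52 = -11.06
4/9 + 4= 40/9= 4.44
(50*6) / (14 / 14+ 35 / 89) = 6675 / 31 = 215.32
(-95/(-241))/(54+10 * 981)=95/2377224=0.00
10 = 10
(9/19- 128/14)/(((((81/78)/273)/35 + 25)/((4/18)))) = -27279980/354014289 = -0.08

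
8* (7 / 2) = 28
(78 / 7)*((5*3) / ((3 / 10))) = 3900 / 7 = 557.14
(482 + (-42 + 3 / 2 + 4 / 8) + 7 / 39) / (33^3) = 17245 / 1401543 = 0.01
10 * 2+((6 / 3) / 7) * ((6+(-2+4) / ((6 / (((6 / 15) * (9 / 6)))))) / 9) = 6362 / 315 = 20.20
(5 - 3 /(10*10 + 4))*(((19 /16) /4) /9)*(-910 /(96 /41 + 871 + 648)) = -2819201 /28742400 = -0.10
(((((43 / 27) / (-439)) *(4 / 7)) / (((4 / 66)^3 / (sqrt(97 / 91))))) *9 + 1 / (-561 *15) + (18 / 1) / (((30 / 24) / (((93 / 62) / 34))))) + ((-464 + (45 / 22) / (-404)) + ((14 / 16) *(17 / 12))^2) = -7307991355 / 15823872 - 515097 *sqrt(8827) / 559286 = -548.36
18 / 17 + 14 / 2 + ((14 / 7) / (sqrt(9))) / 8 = 1661 / 204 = 8.14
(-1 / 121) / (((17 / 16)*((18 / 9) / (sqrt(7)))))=-8*sqrt(7) / 2057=-0.01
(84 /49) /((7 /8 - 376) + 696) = 96 /17969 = 0.01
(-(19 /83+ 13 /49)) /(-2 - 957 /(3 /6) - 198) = 1005 /4298819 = 0.00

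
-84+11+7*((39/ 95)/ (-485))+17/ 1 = -2580473/ 46075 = -56.01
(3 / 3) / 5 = 1 / 5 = 0.20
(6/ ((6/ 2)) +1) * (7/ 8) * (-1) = -21/ 8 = -2.62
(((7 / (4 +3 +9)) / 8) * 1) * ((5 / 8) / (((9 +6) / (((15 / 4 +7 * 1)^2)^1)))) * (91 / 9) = 1177813 / 442368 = 2.66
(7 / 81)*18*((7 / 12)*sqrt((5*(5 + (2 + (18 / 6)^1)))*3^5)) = 100.02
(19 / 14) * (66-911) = -16055 / 14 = -1146.79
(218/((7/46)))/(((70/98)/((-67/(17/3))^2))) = 405141228/1445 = 280374.55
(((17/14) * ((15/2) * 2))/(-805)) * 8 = -204/1127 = -0.18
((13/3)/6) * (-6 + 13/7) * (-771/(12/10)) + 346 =571637/252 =2268.40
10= 10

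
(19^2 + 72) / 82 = 433 / 82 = 5.28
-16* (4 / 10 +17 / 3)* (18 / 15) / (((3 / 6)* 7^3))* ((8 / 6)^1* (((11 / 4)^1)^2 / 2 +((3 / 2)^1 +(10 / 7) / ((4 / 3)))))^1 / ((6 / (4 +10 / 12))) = -1072942 / 231525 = -4.63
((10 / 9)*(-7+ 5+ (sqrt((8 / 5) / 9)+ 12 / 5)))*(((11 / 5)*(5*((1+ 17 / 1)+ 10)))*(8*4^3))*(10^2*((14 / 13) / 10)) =88309760 / 117+ 88309760*sqrt(10) / 351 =1550396.76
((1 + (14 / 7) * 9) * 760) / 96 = 1805 / 12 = 150.42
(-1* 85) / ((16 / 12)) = -255 / 4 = -63.75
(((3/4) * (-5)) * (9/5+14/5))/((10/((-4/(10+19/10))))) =69/119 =0.58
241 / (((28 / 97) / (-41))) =-958457 / 28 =-34230.61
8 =8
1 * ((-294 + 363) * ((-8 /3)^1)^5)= -753664 /81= -9304.49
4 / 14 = 2 / 7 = 0.29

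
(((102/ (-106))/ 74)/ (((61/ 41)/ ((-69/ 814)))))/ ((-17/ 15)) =-127305/ 194742988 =-0.00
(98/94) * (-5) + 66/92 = -9719/2162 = -4.50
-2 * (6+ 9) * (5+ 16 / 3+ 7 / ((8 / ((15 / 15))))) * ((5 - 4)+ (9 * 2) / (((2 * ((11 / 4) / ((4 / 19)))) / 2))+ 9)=-1599205 / 418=-3825.85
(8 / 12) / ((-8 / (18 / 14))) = -3 / 28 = -0.11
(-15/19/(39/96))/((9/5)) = -800/741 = -1.08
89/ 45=1.98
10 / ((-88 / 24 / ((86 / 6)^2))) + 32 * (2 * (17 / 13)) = -204466 / 429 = -476.61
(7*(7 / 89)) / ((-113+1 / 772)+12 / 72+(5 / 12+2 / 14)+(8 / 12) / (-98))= -926786 / 189004939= -0.00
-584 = -584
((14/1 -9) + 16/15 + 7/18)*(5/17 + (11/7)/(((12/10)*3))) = 25979/5508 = 4.72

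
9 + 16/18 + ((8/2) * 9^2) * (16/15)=355.49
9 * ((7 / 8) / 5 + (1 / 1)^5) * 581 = 245763 / 40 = 6144.08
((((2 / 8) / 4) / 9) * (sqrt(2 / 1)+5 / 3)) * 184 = 23 * sqrt(2) / 18+115 / 54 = 3.94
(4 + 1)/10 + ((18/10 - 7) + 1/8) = -183/40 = -4.58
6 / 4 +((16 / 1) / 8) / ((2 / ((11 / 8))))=23 / 8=2.88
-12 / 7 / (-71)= 12 / 497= 0.02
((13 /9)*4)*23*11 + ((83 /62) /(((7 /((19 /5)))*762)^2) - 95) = 60274779480163 /44099911800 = 1366.78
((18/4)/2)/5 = 9/20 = 0.45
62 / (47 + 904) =62 / 951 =0.07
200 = 200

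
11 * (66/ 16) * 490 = 22233.75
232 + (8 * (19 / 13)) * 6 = 3928 / 13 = 302.15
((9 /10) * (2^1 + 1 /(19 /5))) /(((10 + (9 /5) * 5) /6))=1161 /1805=0.64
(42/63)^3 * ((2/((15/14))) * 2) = 448/405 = 1.11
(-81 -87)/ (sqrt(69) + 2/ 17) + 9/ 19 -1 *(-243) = 92337090/ 378803 -48552 *sqrt(69)/ 19937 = 223.53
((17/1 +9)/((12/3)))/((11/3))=39/22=1.77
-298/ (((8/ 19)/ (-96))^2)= -15491232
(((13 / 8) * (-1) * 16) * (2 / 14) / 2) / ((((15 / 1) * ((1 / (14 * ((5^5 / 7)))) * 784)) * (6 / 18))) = -8125 / 2744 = -2.96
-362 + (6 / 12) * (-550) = -637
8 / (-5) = -8 / 5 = -1.60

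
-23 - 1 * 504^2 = -254039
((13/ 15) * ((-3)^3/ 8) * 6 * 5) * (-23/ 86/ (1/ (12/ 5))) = 24219/ 430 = 56.32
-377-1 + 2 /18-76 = -453.89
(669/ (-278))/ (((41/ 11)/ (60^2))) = -13246200/ 5699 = -2324.30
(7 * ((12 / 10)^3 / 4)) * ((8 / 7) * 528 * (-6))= -1368576 / 125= -10948.61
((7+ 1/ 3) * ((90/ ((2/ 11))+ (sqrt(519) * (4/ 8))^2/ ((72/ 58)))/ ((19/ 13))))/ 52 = 57.85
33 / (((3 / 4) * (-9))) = -44 / 9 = -4.89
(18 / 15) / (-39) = -2 / 65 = -0.03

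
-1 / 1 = -1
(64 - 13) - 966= -915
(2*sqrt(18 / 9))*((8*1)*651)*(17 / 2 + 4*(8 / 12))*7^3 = 39895016*sqrt(2) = 56420072.70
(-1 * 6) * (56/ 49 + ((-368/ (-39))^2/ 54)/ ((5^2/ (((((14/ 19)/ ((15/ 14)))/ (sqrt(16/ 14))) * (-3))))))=-48/ 7 + 6635776 * sqrt(14)/ 32511375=-6.09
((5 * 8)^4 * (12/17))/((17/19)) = 583680000/289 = 2019653.98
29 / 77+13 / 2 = 1059 / 154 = 6.88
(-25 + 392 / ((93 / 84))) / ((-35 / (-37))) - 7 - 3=366587 / 1085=337.87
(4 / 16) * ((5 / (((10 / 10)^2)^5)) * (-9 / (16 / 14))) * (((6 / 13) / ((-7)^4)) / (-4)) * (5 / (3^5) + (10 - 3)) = 4265 / 1284192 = 0.00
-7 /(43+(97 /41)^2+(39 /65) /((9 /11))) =-176505 /1243871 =-0.14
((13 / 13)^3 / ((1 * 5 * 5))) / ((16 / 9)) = 9 / 400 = 0.02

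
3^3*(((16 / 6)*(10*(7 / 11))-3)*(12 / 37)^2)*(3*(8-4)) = 7169472 / 15059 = 476.09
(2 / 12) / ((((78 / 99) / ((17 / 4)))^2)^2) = 33016435947 / 233971712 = 141.11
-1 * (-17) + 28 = 45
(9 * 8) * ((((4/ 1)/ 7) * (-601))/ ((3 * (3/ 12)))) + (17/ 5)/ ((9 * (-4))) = -41541239/ 1260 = -32969.24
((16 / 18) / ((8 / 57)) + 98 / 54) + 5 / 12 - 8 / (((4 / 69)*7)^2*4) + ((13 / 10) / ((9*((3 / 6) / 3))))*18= 12.02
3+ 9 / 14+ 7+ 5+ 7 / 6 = 353 / 21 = 16.81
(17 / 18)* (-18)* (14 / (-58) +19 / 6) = -8653 / 174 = -49.73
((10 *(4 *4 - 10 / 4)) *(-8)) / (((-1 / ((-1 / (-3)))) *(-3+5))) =180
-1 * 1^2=-1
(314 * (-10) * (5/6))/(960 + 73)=-7850/3099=-2.53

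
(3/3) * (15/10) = 3/2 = 1.50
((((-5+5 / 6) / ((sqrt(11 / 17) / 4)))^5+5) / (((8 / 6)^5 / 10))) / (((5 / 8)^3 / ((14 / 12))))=567 / 10 - 12643750000 * sqrt(187) / 3993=-43300890.16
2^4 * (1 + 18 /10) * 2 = 448 /5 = 89.60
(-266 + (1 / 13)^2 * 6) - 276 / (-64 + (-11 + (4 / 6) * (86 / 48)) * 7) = -263.88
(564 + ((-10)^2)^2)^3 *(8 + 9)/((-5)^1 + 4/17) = -340708540695616/81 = -4206278280192.79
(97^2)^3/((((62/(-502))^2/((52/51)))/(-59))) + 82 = -161002716558803939270/49011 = -3285032269466118.61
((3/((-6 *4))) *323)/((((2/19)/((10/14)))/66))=-1012605/56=-18082.23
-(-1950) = 1950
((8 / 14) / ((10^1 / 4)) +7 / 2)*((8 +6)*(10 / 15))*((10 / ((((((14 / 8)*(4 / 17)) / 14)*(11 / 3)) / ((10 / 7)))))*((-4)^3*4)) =-1180126.75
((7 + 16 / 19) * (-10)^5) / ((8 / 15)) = -27937500 / 19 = -1470394.74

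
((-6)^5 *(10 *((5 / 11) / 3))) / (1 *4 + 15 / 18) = -777600 / 319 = -2437.62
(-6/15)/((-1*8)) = 0.05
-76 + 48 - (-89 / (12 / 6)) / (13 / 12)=170 / 13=13.08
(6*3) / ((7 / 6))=108 / 7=15.43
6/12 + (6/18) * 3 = 3/2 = 1.50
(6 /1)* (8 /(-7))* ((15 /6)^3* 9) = -6750 /7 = -964.29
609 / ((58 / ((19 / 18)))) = 133 / 12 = 11.08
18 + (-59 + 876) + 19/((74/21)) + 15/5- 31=60117/74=812.39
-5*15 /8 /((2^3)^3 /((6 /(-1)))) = 225 /2048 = 0.11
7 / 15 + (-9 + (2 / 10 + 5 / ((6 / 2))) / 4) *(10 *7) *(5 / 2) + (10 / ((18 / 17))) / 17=-67154 / 45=-1492.31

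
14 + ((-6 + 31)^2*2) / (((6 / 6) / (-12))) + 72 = -14914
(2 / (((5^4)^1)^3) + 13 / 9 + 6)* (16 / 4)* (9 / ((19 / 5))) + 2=67285156322 / 927734375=72.53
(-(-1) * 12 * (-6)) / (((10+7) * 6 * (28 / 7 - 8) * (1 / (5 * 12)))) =180 / 17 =10.59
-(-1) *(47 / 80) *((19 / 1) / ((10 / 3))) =2679 / 800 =3.35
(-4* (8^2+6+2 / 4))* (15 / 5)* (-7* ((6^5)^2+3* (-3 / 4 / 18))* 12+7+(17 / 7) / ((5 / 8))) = 150393890961009 / 35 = 4296968313171.69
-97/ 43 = -2.26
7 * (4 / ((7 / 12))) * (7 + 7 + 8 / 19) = 13152 / 19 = 692.21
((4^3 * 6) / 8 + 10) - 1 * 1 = 57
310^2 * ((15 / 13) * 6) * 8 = 69192000 / 13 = 5322461.54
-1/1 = -1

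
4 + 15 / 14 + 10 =211 / 14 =15.07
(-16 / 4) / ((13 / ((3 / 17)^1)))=-12 / 221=-0.05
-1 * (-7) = 7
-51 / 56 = -0.91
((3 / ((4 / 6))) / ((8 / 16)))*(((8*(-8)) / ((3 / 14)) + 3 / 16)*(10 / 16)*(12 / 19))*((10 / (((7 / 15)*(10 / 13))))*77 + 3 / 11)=-400368015 / 176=-2274818.27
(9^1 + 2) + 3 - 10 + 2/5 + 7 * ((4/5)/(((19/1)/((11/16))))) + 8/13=25777/4940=5.22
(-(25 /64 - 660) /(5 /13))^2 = 12047038081 /4096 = 2941171.41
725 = 725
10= 10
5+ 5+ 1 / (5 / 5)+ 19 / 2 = 41 / 2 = 20.50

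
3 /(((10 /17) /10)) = 51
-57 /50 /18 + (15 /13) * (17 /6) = 12503 /3900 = 3.21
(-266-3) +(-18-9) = -296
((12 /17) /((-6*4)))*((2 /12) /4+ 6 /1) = -145 /816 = -0.18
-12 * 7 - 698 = -782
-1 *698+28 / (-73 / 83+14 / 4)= -298982 / 435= -687.31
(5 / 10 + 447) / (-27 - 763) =-179 / 316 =-0.57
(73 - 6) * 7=469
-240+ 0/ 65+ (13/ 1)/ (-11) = -2653/ 11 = -241.18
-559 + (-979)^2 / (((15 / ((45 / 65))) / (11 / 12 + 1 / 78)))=27416905 / 676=40557.55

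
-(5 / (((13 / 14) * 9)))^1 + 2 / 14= -373 / 819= -0.46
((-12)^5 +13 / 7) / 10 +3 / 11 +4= -24878.74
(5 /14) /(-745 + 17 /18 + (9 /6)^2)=-18 /37387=-0.00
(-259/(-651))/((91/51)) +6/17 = 27619/47957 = 0.58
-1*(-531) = 531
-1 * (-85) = 85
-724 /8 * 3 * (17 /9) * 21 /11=-21539 /22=-979.05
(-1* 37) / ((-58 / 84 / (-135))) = -209790 / 29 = -7234.14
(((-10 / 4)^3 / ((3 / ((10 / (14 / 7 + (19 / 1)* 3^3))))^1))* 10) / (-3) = 0.34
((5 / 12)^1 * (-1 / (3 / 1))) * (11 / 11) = -5 / 36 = -0.14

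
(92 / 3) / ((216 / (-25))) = -575 / 162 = -3.55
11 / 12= 0.92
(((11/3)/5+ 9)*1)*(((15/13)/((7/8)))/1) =1168/91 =12.84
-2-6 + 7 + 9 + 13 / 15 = 133 / 15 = 8.87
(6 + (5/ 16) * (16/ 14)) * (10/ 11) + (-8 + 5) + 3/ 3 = 291/ 77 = 3.78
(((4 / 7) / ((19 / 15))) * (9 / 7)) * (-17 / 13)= -9180 / 12103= -0.76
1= 1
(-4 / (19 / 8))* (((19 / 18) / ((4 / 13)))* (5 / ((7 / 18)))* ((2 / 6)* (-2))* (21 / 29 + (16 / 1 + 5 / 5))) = 534560 / 609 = 877.77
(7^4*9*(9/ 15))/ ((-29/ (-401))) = 25995627/ 145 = 179280.19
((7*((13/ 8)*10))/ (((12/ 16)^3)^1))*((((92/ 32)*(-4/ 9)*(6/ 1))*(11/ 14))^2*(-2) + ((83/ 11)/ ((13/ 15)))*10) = 73104520/ 18711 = 3907.03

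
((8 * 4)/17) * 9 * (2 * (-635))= -365760/17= -21515.29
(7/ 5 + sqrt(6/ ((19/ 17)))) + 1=sqrt(1938)/ 19 + 12/ 5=4.72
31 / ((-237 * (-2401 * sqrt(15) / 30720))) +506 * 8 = 63488 * sqrt(15) / 569037 +4048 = 4048.43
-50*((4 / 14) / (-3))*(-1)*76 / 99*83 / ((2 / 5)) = -1577000 / 2079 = -758.54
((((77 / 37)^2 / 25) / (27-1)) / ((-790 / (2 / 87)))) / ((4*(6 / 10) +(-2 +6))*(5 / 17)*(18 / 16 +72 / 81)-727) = 302379 / 1127891286369250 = 0.00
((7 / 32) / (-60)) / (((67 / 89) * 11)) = -623 / 1415040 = -0.00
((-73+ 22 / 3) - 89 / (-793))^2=24321650116 / 5659641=4297.38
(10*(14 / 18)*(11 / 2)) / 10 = 77 / 18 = 4.28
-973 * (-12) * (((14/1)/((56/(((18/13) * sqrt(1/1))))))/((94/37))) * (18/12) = 2916081/1222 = 2386.32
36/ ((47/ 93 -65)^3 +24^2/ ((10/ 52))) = -36196065/ 266718577382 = -0.00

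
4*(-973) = -3892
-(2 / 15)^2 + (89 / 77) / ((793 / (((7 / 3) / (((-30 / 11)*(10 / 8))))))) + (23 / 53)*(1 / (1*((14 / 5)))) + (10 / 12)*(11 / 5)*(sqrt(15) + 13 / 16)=137754319 / 84730464 + 11*sqrt(15) / 6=8.73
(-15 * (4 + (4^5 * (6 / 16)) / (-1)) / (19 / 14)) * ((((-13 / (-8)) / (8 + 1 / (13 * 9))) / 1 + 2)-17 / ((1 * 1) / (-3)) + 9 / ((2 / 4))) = 280211925 / 937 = 299052.21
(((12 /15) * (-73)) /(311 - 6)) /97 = -292 /147925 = -0.00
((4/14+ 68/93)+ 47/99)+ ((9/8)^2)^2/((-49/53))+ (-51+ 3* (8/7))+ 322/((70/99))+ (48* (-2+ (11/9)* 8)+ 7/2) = 2415862002427/3079802880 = 784.42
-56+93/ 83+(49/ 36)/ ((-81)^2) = -1075868713/ 19604268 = -54.88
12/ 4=3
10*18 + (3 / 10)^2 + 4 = 184.09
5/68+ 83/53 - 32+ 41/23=-2368873/82892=-28.58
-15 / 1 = -15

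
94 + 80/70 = 666/7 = 95.14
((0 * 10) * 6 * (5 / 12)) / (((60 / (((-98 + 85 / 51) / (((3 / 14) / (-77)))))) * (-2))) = 0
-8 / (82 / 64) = -256 / 41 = -6.24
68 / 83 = 0.82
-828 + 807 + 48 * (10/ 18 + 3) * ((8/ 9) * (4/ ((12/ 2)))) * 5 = 39259/ 81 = 484.68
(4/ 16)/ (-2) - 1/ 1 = -9/ 8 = -1.12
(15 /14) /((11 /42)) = 45 /11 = 4.09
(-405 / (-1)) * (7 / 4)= 2835 / 4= 708.75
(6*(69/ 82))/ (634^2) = 207/ 16480196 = 0.00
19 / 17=1.12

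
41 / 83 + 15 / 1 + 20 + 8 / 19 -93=-90023 / 1577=-57.08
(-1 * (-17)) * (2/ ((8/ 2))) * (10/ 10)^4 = 8.50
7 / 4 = 1.75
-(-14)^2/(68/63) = -181.59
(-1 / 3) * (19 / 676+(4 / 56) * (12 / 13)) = -445 / 14196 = -0.03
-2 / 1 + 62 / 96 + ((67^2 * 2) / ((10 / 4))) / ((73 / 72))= 62032211 / 17520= 3540.65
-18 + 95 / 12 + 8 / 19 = -2203 / 228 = -9.66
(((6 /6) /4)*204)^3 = 132651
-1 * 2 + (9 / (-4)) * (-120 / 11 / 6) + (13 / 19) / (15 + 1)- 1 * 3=-2897 / 3344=-0.87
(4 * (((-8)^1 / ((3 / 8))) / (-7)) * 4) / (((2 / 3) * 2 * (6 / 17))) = 2176 / 21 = 103.62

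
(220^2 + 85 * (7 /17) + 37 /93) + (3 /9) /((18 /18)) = 4504523 /93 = 48435.73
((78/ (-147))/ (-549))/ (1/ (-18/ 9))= -52/ 26901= -0.00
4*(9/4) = 9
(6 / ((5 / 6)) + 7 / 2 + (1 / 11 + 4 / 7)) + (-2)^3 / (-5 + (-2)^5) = 329873 / 28490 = 11.58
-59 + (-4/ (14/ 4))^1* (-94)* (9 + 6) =10867/ 7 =1552.43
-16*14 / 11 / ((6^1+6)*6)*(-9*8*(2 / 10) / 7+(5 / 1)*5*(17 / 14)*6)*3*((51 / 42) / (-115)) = 6494 / 4025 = 1.61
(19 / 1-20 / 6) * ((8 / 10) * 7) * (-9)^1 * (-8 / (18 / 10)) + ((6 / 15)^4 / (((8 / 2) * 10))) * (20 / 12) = 2193334 / 625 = 3509.33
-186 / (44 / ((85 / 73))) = -7905 / 1606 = -4.92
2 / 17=0.12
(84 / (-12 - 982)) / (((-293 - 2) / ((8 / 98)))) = 24 / 1026305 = 0.00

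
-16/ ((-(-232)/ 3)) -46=-1340/ 29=-46.21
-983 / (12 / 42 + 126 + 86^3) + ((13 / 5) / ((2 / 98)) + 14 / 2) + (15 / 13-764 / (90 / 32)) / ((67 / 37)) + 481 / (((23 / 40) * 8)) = 359657609726387 / 4014561514860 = 89.59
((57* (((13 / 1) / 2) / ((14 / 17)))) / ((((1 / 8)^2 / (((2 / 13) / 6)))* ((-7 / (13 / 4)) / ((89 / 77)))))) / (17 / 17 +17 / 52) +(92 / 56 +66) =-120243899 / 520674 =-230.94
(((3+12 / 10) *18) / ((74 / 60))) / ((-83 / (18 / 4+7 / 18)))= -11088 / 3071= -3.61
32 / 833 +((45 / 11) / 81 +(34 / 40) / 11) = 24919 / 149940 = 0.17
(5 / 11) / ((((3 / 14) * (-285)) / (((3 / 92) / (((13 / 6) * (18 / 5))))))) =-35 / 1124838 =-0.00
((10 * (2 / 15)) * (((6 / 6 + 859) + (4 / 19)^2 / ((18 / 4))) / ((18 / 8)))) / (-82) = -22353376 / 3596643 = -6.22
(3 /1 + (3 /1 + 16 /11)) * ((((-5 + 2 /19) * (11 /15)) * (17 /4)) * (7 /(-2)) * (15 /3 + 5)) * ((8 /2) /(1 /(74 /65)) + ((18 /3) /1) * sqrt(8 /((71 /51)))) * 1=22384852 /1235 + 907494 * sqrt(7242) /1349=75373.49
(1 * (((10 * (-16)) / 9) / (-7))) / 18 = 80 / 567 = 0.14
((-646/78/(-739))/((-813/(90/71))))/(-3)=3230/554544861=0.00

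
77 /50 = 1.54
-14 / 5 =-2.80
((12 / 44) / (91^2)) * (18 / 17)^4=314928 / 7608011411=0.00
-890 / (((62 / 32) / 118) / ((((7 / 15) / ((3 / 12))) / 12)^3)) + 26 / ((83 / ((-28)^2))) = 1949044384 / 46892925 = 41.56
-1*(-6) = 6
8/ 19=0.42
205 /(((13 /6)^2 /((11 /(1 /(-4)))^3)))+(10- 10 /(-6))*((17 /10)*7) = -3771806743 /1014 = -3719730.52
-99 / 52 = -1.90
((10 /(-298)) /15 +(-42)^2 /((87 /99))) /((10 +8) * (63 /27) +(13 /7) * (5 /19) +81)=3460757755 /212904312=16.25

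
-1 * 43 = -43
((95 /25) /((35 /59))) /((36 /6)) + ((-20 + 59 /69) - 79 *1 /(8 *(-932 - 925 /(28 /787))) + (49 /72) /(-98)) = -2634578406181 /145686517200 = -18.08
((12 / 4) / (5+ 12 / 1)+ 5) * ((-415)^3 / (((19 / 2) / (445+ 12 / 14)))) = -39260038994000 / 2261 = -17364015477.22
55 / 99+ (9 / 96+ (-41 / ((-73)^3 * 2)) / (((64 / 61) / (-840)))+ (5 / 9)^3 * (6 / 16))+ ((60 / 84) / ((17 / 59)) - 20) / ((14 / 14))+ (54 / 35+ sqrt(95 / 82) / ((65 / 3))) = -27550176362059 / 1799872734240+ 3 * sqrt(7790) / 5330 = -15.26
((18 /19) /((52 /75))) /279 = 75 /15314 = 0.00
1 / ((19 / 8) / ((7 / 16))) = 7 / 38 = 0.18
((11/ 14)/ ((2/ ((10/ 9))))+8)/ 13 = 1063/ 1638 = 0.65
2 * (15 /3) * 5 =50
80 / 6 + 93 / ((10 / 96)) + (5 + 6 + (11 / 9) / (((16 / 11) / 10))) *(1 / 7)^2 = 906.53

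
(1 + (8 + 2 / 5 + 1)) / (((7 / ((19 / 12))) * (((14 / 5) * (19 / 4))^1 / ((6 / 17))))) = 52 / 833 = 0.06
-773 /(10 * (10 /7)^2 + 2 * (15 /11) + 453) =-416647 /256637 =-1.62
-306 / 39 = -102 / 13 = -7.85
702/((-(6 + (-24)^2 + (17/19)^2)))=-253422/210391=-1.20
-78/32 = -39/16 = -2.44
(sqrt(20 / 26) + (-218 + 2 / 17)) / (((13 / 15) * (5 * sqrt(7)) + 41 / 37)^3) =-507092058282058002 * sqrt(7) / 8775972833290072183- 409924368182115 * sqrt(130) / 26844152195946103148 + 42124277976579 * sqrt(910) / 2064934784303546396 + 379589964936638490 / 8775972833290072183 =-0.11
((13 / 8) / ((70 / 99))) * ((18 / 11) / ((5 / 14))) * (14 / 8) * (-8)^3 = -235872 / 25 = -9434.88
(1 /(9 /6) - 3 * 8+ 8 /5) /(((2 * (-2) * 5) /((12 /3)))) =326 /75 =4.35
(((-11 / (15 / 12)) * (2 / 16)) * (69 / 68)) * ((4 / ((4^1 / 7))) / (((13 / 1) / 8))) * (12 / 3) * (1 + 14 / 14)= -42504 / 1105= -38.47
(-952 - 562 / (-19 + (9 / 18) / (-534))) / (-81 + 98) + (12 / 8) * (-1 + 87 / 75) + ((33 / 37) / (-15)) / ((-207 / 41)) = -54.01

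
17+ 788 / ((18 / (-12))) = -1525 / 3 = -508.33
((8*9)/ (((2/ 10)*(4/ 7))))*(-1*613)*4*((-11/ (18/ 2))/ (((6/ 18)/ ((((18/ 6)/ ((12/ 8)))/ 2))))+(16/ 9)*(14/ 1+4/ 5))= -34980232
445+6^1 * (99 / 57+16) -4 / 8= 20935 / 38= 550.92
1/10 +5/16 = 33/80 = 0.41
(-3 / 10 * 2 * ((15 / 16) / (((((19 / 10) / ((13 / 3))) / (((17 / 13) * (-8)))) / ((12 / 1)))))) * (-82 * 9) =-2258280 / 19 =-118856.84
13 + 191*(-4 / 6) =-343 / 3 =-114.33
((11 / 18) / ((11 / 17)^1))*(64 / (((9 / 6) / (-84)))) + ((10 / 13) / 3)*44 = -394712 / 117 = -3373.61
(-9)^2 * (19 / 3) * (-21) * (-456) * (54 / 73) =265274352 / 73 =3633895.23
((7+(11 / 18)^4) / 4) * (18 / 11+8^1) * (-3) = -39722069 / 769824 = -51.60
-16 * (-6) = 96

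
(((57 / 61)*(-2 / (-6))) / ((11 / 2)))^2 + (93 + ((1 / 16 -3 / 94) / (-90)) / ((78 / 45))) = 4912295556841 / 52818672192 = 93.00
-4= -4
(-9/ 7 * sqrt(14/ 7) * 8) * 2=-144 * sqrt(2)/ 7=-29.09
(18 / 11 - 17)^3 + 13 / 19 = -91692068 / 25289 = -3625.77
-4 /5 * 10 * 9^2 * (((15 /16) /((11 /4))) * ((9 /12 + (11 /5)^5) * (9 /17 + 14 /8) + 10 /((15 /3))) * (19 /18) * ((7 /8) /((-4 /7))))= 517846055013 /11968000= 43269.22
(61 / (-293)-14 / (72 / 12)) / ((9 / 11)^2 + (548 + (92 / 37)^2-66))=-370059866 / 71179531029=-0.01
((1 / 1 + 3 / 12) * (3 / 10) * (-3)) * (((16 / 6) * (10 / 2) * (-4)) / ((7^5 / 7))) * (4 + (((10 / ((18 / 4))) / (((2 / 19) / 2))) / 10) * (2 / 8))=130 / 1029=0.13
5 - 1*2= 3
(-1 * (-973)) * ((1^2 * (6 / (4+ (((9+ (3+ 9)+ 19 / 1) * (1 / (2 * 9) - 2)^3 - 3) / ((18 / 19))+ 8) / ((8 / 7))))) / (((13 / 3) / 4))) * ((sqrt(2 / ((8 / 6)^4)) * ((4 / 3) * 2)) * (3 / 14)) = -1181924784 * sqrt(2) / 179712065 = -9.30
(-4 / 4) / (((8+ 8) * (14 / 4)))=-1 / 56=-0.02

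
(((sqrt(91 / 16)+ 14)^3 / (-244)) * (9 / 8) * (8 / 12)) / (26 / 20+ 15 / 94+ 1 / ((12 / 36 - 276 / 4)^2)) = -178479609735 / 28416558176 - 71046298155 * sqrt(91) / 227332465408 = -9.26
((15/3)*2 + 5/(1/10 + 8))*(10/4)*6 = 159.26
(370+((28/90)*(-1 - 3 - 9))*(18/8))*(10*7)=25263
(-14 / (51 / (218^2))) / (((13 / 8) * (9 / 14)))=-74517632 / 5967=-12488.29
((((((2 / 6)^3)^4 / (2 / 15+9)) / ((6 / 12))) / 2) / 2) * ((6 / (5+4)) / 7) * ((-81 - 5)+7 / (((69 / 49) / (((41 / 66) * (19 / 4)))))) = -6496895 / 9283819356504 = -0.00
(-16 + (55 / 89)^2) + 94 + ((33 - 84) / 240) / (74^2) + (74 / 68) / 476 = 550246818815329 / 7019874088640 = 78.38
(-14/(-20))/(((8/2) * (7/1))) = 1/40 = 0.02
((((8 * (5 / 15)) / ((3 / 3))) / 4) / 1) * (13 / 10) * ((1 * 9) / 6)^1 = 13 / 10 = 1.30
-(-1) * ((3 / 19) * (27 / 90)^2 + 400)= 760027 / 1900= 400.01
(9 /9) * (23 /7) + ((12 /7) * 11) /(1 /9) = 173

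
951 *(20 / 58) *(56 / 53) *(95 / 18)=8432200 / 4611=1828.71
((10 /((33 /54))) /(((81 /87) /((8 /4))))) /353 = 1160 /11649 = 0.10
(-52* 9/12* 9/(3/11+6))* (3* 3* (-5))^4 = -5277504375/23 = -229456711.96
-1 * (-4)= 4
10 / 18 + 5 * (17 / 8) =805 / 72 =11.18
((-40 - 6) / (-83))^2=2116 / 6889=0.31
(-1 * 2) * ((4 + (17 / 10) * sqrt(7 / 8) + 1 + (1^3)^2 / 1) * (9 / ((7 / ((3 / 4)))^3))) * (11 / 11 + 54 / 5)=-43011 / 27440 - 243729 * sqrt(14) / 2195200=-1.98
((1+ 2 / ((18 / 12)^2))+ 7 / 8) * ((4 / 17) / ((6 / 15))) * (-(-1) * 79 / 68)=78605 / 41616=1.89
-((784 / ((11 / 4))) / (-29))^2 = -9834496 / 101761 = -96.64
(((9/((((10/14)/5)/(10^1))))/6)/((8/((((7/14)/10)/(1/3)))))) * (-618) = -19467/16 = -1216.69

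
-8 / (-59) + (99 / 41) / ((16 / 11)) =69499 / 38704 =1.80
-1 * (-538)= 538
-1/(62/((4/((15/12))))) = -8/155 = -0.05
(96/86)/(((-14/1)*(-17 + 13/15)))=180/36421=0.00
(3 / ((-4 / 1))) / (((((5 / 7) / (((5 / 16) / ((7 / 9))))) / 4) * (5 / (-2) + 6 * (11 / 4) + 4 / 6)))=-81 / 704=-0.12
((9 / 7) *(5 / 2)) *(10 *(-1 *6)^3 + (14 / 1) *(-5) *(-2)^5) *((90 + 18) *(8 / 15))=103680 / 7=14811.43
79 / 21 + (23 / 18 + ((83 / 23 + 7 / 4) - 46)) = -206347 / 5796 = -35.60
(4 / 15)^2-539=-121259 / 225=-538.93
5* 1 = 5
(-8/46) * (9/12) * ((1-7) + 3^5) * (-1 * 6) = 4266/23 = 185.48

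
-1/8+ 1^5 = 7/8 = 0.88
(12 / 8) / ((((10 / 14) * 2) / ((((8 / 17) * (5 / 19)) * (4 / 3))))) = 56 / 323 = 0.17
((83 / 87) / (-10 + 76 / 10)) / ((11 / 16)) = -1660 / 2871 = -0.58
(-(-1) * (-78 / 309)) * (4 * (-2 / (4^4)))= 13 / 1648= 0.01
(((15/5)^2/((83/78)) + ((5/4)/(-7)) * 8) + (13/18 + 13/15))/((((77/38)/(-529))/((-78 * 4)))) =471058930472/671055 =701967.69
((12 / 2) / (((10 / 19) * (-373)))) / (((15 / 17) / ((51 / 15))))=-5491 / 46625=-0.12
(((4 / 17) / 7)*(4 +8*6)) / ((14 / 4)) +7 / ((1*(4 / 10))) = 29987 / 1666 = 18.00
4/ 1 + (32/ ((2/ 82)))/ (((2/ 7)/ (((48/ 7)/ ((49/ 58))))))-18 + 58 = 37315.51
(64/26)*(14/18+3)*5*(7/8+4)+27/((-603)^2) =1017507/4489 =226.67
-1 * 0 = 0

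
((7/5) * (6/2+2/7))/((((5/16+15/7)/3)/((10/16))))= 966/275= 3.51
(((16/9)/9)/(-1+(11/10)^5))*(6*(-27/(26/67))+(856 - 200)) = 4961600000/64286703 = 77.18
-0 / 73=0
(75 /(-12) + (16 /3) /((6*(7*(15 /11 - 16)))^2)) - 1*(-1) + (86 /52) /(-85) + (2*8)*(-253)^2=1024138.73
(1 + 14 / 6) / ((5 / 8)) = 16 / 3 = 5.33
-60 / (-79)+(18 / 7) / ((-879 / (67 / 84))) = 1717547 / 2268406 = 0.76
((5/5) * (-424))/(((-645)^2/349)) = -147976/416025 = -0.36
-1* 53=-53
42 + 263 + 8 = 313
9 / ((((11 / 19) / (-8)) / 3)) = -4104 / 11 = -373.09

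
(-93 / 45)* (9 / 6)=-31 / 10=-3.10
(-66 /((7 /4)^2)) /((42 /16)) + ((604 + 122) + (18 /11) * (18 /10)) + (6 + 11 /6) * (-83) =7987691 /113190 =70.57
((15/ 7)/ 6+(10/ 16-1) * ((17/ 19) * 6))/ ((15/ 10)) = -881/ 798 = -1.10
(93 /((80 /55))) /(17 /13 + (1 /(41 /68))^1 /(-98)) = 8905897 /179792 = 49.53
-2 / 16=-1 / 8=-0.12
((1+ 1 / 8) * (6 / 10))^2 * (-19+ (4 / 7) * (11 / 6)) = -91611 / 11200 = -8.18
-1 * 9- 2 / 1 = -11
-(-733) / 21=733 / 21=34.90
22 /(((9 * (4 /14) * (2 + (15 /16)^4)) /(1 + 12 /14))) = 9371648 /1635273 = 5.73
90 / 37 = 2.43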